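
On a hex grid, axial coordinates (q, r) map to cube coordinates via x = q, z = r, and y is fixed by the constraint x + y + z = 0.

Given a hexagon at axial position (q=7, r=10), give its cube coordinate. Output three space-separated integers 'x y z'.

x = q = 7
z = r = 10
y = -x - z = -(7) - (10) = -17

Answer: 7 -17 10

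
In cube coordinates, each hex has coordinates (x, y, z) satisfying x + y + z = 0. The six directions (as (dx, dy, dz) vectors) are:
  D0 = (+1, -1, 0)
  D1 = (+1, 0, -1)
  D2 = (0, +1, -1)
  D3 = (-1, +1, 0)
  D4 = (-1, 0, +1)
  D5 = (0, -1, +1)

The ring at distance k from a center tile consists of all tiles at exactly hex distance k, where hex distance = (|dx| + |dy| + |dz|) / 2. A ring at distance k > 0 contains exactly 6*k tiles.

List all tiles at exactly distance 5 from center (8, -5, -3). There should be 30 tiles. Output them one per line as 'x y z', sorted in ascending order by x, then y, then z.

Walk ring at distance 5 from (8, -5, -3):
Start at center + D4*5 = (3, -5, 2)
  hex 0: (3, -5, 2)
  hex 1: (4, -6, 2)
  hex 2: (5, -7, 2)
  hex 3: (6, -8, 2)
  hex 4: (7, -9, 2)
  hex 5: (8, -10, 2)
  hex 6: (9, -10, 1)
  hex 7: (10, -10, 0)
  hex 8: (11, -10, -1)
  hex 9: (12, -10, -2)
  hex 10: (13, -10, -3)
  hex 11: (13, -9, -4)
  hex 12: (13, -8, -5)
  hex 13: (13, -7, -6)
  hex 14: (13, -6, -7)
  hex 15: (13, -5, -8)
  hex 16: (12, -4, -8)
  hex 17: (11, -3, -8)
  hex 18: (10, -2, -8)
  hex 19: (9, -1, -8)
  hex 20: (8, 0, -8)
  hex 21: (7, 0, -7)
  hex 22: (6, 0, -6)
  hex 23: (5, 0, -5)
  hex 24: (4, 0, -4)
  hex 25: (3, 0, -3)
  hex 26: (3, -1, -2)
  hex 27: (3, -2, -1)
  hex 28: (3, -3, 0)
  hex 29: (3, -4, 1)
Sorted: 30 hexes.

Answer: 3 -5 2
3 -4 1
3 -3 0
3 -2 -1
3 -1 -2
3 0 -3
4 -6 2
4 0 -4
5 -7 2
5 0 -5
6 -8 2
6 0 -6
7 -9 2
7 0 -7
8 -10 2
8 0 -8
9 -10 1
9 -1 -8
10 -10 0
10 -2 -8
11 -10 -1
11 -3 -8
12 -10 -2
12 -4 -8
13 -10 -3
13 -9 -4
13 -8 -5
13 -7 -6
13 -6 -7
13 -5 -8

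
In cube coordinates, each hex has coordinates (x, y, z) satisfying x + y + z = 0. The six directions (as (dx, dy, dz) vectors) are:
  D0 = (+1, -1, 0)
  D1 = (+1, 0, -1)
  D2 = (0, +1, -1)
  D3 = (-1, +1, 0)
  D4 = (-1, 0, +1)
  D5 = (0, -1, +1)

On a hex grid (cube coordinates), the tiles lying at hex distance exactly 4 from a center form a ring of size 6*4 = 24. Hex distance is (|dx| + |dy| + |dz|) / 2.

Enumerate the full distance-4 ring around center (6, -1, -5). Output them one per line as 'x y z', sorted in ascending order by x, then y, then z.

Walk ring at distance 4 from (6, -1, -5):
Start at center + D4*4 = (2, -1, -1)
  hex 0: (2, -1, -1)
  hex 1: (3, -2, -1)
  hex 2: (4, -3, -1)
  hex 3: (5, -4, -1)
  hex 4: (6, -5, -1)
  hex 5: (7, -5, -2)
  hex 6: (8, -5, -3)
  hex 7: (9, -5, -4)
  hex 8: (10, -5, -5)
  hex 9: (10, -4, -6)
  hex 10: (10, -3, -7)
  hex 11: (10, -2, -8)
  hex 12: (10, -1, -9)
  hex 13: (9, 0, -9)
  hex 14: (8, 1, -9)
  hex 15: (7, 2, -9)
  hex 16: (6, 3, -9)
  hex 17: (5, 3, -8)
  hex 18: (4, 3, -7)
  hex 19: (3, 3, -6)
  hex 20: (2, 3, -5)
  hex 21: (2, 2, -4)
  hex 22: (2, 1, -3)
  hex 23: (2, 0, -2)
Sorted: 24 hexes.

Answer: 2 -1 -1
2 0 -2
2 1 -3
2 2 -4
2 3 -5
3 -2 -1
3 3 -6
4 -3 -1
4 3 -7
5 -4 -1
5 3 -8
6 -5 -1
6 3 -9
7 -5 -2
7 2 -9
8 -5 -3
8 1 -9
9 -5 -4
9 0 -9
10 -5 -5
10 -4 -6
10 -3 -7
10 -2 -8
10 -1 -9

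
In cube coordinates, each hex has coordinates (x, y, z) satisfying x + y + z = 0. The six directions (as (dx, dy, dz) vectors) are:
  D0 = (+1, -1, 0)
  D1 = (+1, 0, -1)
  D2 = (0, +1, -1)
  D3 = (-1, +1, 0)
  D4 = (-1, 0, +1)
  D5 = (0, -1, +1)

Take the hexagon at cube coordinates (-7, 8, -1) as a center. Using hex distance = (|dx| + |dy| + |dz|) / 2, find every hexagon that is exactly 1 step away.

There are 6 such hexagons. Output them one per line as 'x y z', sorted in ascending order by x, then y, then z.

Walk ring at distance 1 from (-7, 8, -1):
Start at center + D4*1 = (-8, 8, 0)
  hex 0: (-8, 8, 0)
  hex 1: (-7, 7, 0)
  hex 2: (-6, 7, -1)
  hex 3: (-6, 8, -2)
  hex 4: (-7, 9, -2)
  hex 5: (-8, 9, -1)
Sorted: 6 hexes.

Answer: -8 8 0
-8 9 -1
-7 7 0
-7 9 -2
-6 7 -1
-6 8 -2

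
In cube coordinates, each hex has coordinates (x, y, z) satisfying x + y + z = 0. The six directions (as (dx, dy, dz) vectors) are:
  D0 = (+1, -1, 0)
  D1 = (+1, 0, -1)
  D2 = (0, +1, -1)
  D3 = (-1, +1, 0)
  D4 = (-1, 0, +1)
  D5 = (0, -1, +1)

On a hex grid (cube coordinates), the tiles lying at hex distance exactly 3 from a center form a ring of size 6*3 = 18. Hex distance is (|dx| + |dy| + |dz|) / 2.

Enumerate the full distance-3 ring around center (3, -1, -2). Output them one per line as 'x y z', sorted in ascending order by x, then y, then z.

Walk ring at distance 3 from (3, -1, -2):
Start at center + D4*3 = (0, -1, 1)
  hex 0: (0, -1, 1)
  hex 1: (1, -2, 1)
  hex 2: (2, -3, 1)
  hex 3: (3, -4, 1)
  hex 4: (4, -4, 0)
  hex 5: (5, -4, -1)
  hex 6: (6, -4, -2)
  hex 7: (6, -3, -3)
  hex 8: (6, -2, -4)
  hex 9: (6, -1, -5)
  hex 10: (5, 0, -5)
  hex 11: (4, 1, -5)
  hex 12: (3, 2, -5)
  hex 13: (2, 2, -4)
  hex 14: (1, 2, -3)
  hex 15: (0, 2, -2)
  hex 16: (0, 1, -1)
  hex 17: (0, 0, 0)
Sorted: 18 hexes.

Answer: 0 -1 1
0 0 0
0 1 -1
0 2 -2
1 -2 1
1 2 -3
2 -3 1
2 2 -4
3 -4 1
3 2 -5
4 -4 0
4 1 -5
5 -4 -1
5 0 -5
6 -4 -2
6 -3 -3
6 -2 -4
6 -1 -5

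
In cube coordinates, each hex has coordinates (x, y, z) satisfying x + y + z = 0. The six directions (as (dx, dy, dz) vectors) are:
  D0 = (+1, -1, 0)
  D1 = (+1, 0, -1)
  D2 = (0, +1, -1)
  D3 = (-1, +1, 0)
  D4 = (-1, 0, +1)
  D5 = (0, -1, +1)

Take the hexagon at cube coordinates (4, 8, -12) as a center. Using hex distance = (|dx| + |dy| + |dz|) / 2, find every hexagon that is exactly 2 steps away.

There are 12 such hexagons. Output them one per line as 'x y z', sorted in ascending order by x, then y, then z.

Walk ring at distance 2 from (4, 8, -12):
Start at center + D4*2 = (2, 8, -10)
  hex 0: (2, 8, -10)
  hex 1: (3, 7, -10)
  hex 2: (4, 6, -10)
  hex 3: (5, 6, -11)
  hex 4: (6, 6, -12)
  hex 5: (6, 7, -13)
  hex 6: (6, 8, -14)
  hex 7: (5, 9, -14)
  hex 8: (4, 10, -14)
  hex 9: (3, 10, -13)
  hex 10: (2, 10, -12)
  hex 11: (2, 9, -11)
Sorted: 12 hexes.

Answer: 2 8 -10
2 9 -11
2 10 -12
3 7 -10
3 10 -13
4 6 -10
4 10 -14
5 6 -11
5 9 -14
6 6 -12
6 7 -13
6 8 -14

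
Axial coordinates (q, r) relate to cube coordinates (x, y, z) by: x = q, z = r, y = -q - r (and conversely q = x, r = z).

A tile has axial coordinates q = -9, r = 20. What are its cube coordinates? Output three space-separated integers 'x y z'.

x = q = -9
z = r = 20
y = -x - z = -(-9) - (20) = -11

Answer: -9 -11 20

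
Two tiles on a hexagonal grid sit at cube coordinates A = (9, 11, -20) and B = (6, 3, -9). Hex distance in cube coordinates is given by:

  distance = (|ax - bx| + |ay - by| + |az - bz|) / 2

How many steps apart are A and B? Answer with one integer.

Answer: 11

Derivation:
|ax - bx| = |9 - 6| = 3
|ay - by| = |11 - 3| = 8
|az - bz| = |-20 - (-9)| = 11
distance = (3 + 8 + 11) / 2 = 22 / 2 = 11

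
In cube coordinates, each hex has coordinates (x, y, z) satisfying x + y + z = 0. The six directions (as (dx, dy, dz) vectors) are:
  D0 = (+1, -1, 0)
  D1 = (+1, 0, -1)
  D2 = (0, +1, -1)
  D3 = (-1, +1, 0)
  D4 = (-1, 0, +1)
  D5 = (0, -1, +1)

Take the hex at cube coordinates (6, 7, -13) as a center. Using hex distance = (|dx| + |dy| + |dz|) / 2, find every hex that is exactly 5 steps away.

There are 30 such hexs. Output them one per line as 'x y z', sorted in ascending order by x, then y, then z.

Answer: 1 7 -8
1 8 -9
1 9 -10
1 10 -11
1 11 -12
1 12 -13
2 6 -8
2 12 -14
3 5 -8
3 12 -15
4 4 -8
4 12 -16
5 3 -8
5 12 -17
6 2 -8
6 12 -18
7 2 -9
7 11 -18
8 2 -10
8 10 -18
9 2 -11
9 9 -18
10 2 -12
10 8 -18
11 2 -13
11 3 -14
11 4 -15
11 5 -16
11 6 -17
11 7 -18

Derivation:
Walk ring at distance 5 from (6, 7, -13):
Start at center + D4*5 = (1, 7, -8)
  hex 0: (1, 7, -8)
  hex 1: (2, 6, -8)
  hex 2: (3, 5, -8)
  hex 3: (4, 4, -8)
  hex 4: (5, 3, -8)
  hex 5: (6, 2, -8)
  hex 6: (7, 2, -9)
  hex 7: (8, 2, -10)
  hex 8: (9, 2, -11)
  hex 9: (10, 2, -12)
  hex 10: (11, 2, -13)
  hex 11: (11, 3, -14)
  hex 12: (11, 4, -15)
  hex 13: (11, 5, -16)
  hex 14: (11, 6, -17)
  hex 15: (11, 7, -18)
  hex 16: (10, 8, -18)
  hex 17: (9, 9, -18)
  hex 18: (8, 10, -18)
  hex 19: (7, 11, -18)
  hex 20: (6, 12, -18)
  hex 21: (5, 12, -17)
  hex 22: (4, 12, -16)
  hex 23: (3, 12, -15)
  hex 24: (2, 12, -14)
  hex 25: (1, 12, -13)
  hex 26: (1, 11, -12)
  hex 27: (1, 10, -11)
  hex 28: (1, 9, -10)
  hex 29: (1, 8, -9)
Sorted: 30 hexes.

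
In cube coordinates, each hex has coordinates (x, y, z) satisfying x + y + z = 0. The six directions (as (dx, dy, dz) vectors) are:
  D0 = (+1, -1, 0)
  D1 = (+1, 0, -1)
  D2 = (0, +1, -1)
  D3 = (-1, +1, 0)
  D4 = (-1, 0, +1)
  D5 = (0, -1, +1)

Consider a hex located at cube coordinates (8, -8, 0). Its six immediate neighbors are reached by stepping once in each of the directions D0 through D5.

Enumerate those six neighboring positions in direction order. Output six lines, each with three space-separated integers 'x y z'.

Center: (8, -8, 0). Add each direction:
  D0: (8, -8, 0) + (1, -1, 0) = (9, -9, 0)
  D1: (8, -8, 0) + (1, 0, -1) = (9, -8, -1)
  D2: (8, -8, 0) + (0, 1, -1) = (8, -7, -1)
  D3: (8, -8, 0) + (-1, 1, 0) = (7, -7, 0)
  D4: (8, -8, 0) + (-1, 0, 1) = (7, -8, 1)
  D5: (8, -8, 0) + (0, -1, 1) = (8, -9, 1)

Answer: 9 -9 0
9 -8 -1
8 -7 -1
7 -7 0
7 -8 1
8 -9 1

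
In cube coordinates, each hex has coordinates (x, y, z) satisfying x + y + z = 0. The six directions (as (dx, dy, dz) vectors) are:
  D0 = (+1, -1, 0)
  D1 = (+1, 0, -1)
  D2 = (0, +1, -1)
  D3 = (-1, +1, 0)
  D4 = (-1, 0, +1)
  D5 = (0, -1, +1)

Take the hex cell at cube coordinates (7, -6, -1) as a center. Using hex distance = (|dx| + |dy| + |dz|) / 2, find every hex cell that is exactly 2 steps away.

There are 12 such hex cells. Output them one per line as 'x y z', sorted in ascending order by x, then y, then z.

Answer: 5 -6 1
5 -5 0
5 -4 -1
6 -7 1
6 -4 -2
7 -8 1
7 -4 -3
8 -8 0
8 -5 -3
9 -8 -1
9 -7 -2
9 -6 -3

Derivation:
Walk ring at distance 2 from (7, -6, -1):
Start at center + D4*2 = (5, -6, 1)
  hex 0: (5, -6, 1)
  hex 1: (6, -7, 1)
  hex 2: (7, -8, 1)
  hex 3: (8, -8, 0)
  hex 4: (9, -8, -1)
  hex 5: (9, -7, -2)
  hex 6: (9, -6, -3)
  hex 7: (8, -5, -3)
  hex 8: (7, -4, -3)
  hex 9: (6, -4, -2)
  hex 10: (5, -4, -1)
  hex 11: (5, -5, 0)
Sorted: 12 hexes.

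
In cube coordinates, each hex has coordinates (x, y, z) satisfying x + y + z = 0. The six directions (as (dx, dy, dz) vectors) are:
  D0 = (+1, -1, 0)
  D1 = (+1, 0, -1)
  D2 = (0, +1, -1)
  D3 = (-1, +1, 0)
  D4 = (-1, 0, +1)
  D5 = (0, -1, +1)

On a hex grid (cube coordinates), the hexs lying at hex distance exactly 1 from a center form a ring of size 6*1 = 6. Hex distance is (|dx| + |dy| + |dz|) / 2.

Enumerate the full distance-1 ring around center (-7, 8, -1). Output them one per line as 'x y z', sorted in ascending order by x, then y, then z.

Walk ring at distance 1 from (-7, 8, -1):
Start at center + D4*1 = (-8, 8, 0)
  hex 0: (-8, 8, 0)
  hex 1: (-7, 7, 0)
  hex 2: (-6, 7, -1)
  hex 3: (-6, 8, -2)
  hex 4: (-7, 9, -2)
  hex 5: (-8, 9, -1)
Sorted: 6 hexes.

Answer: -8 8 0
-8 9 -1
-7 7 0
-7 9 -2
-6 7 -1
-6 8 -2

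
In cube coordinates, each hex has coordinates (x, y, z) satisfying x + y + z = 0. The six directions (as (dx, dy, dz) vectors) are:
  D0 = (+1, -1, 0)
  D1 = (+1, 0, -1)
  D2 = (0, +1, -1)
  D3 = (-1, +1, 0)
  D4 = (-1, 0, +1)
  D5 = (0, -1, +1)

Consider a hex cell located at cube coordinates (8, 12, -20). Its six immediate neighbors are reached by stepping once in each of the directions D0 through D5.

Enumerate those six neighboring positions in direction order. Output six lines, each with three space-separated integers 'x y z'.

Center: (8, 12, -20). Add each direction:
  D0: (8, 12, -20) + (1, -1, 0) = (9, 11, -20)
  D1: (8, 12, -20) + (1, 0, -1) = (9, 12, -21)
  D2: (8, 12, -20) + (0, 1, -1) = (8, 13, -21)
  D3: (8, 12, -20) + (-1, 1, 0) = (7, 13, -20)
  D4: (8, 12, -20) + (-1, 0, 1) = (7, 12, -19)
  D5: (8, 12, -20) + (0, -1, 1) = (8, 11, -19)

Answer: 9 11 -20
9 12 -21
8 13 -21
7 13 -20
7 12 -19
8 11 -19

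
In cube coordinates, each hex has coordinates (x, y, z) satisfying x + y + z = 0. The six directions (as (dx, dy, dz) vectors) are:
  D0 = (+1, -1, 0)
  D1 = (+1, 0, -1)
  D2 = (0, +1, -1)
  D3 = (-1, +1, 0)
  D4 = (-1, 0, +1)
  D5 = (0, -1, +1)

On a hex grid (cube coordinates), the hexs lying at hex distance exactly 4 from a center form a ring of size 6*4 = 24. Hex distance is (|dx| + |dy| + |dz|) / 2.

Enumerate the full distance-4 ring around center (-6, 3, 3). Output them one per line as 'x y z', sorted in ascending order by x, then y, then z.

Walk ring at distance 4 from (-6, 3, 3):
Start at center + D4*4 = (-10, 3, 7)
  hex 0: (-10, 3, 7)
  hex 1: (-9, 2, 7)
  hex 2: (-8, 1, 7)
  hex 3: (-7, 0, 7)
  hex 4: (-6, -1, 7)
  hex 5: (-5, -1, 6)
  hex 6: (-4, -1, 5)
  hex 7: (-3, -1, 4)
  hex 8: (-2, -1, 3)
  hex 9: (-2, 0, 2)
  hex 10: (-2, 1, 1)
  hex 11: (-2, 2, 0)
  hex 12: (-2, 3, -1)
  hex 13: (-3, 4, -1)
  hex 14: (-4, 5, -1)
  hex 15: (-5, 6, -1)
  hex 16: (-6, 7, -1)
  hex 17: (-7, 7, 0)
  hex 18: (-8, 7, 1)
  hex 19: (-9, 7, 2)
  hex 20: (-10, 7, 3)
  hex 21: (-10, 6, 4)
  hex 22: (-10, 5, 5)
  hex 23: (-10, 4, 6)
Sorted: 24 hexes.

Answer: -10 3 7
-10 4 6
-10 5 5
-10 6 4
-10 7 3
-9 2 7
-9 7 2
-8 1 7
-8 7 1
-7 0 7
-7 7 0
-6 -1 7
-6 7 -1
-5 -1 6
-5 6 -1
-4 -1 5
-4 5 -1
-3 -1 4
-3 4 -1
-2 -1 3
-2 0 2
-2 1 1
-2 2 0
-2 3 -1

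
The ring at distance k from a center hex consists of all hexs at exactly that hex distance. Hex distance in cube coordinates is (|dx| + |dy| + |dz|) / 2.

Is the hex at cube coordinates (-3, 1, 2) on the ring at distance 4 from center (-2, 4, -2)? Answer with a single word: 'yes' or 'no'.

Answer: yes

Derivation:
|px - cx| = |-3 - (-2)| = 1
|py - cy| = |1 - 4| = 3
|pz - cz| = |2 - (-2)| = 4
distance = (1+3+4)/2 = 8/2 = 4
radius = 4; distance == radius -> yes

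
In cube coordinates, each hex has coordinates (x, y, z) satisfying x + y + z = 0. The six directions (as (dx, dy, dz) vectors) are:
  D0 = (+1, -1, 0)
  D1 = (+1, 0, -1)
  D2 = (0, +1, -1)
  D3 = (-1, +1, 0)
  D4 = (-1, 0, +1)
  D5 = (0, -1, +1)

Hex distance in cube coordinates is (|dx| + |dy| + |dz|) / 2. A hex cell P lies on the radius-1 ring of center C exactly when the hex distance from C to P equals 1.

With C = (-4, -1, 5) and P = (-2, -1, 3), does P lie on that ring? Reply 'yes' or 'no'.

|px - cx| = |-2 - (-4)| = 2
|py - cy| = |-1 - (-1)| = 0
|pz - cz| = |3 - 5| = 2
distance = (2+0+2)/2 = 4/2 = 2
radius = 1; distance != radius -> no

Answer: no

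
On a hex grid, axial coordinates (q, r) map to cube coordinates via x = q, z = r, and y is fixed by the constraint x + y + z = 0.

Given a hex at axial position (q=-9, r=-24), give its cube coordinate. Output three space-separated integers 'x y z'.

Answer: -9 33 -24

Derivation:
x = q = -9
z = r = -24
y = -x - z = -(-9) - (-24) = 33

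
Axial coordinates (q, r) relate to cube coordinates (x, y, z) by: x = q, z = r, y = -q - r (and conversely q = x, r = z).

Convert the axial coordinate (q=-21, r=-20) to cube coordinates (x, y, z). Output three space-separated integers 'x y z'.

Answer: -21 41 -20

Derivation:
x = q = -21
z = r = -20
y = -x - z = -(-21) - (-20) = 41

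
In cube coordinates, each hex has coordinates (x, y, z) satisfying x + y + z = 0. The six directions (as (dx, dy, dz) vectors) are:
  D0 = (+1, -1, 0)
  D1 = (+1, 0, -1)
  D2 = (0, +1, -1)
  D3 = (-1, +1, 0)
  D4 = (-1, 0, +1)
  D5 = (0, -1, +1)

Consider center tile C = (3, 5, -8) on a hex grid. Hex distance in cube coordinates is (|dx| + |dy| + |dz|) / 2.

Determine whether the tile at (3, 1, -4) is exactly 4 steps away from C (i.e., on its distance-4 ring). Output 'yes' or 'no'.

Answer: yes

Derivation:
|px - cx| = |3 - 3| = 0
|py - cy| = |1 - 5| = 4
|pz - cz| = |-4 - (-8)| = 4
distance = (0+4+4)/2 = 8/2 = 4
radius = 4; distance == radius -> yes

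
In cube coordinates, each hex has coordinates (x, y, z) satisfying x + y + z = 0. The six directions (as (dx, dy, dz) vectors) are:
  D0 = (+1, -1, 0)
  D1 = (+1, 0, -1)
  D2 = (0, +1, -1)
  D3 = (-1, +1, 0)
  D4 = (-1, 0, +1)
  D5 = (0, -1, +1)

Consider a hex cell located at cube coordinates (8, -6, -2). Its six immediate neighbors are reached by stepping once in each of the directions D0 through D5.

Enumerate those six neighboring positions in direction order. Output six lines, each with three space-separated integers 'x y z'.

Answer: 9 -7 -2
9 -6 -3
8 -5 -3
7 -5 -2
7 -6 -1
8 -7 -1

Derivation:
Center: (8, -6, -2). Add each direction:
  D0: (8, -6, -2) + (1, -1, 0) = (9, -7, -2)
  D1: (8, -6, -2) + (1, 0, -1) = (9, -6, -3)
  D2: (8, -6, -2) + (0, 1, -1) = (8, -5, -3)
  D3: (8, -6, -2) + (-1, 1, 0) = (7, -5, -2)
  D4: (8, -6, -2) + (-1, 0, 1) = (7, -6, -1)
  D5: (8, -6, -2) + (0, -1, 1) = (8, -7, -1)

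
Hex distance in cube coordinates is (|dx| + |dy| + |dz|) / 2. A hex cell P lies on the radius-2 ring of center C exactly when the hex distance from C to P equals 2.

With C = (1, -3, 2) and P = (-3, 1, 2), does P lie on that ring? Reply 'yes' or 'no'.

Answer: no

Derivation:
|px - cx| = |-3 - 1| = 4
|py - cy| = |1 - (-3)| = 4
|pz - cz| = |2 - 2| = 0
distance = (4+4+0)/2 = 8/2 = 4
radius = 2; distance != radius -> no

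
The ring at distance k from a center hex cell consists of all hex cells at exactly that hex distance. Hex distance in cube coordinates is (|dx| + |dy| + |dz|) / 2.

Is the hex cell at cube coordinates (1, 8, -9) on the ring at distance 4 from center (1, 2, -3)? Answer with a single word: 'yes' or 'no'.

|px - cx| = |1 - 1| = 0
|py - cy| = |8 - 2| = 6
|pz - cz| = |-9 - (-3)| = 6
distance = (0+6+6)/2 = 12/2 = 6
radius = 4; distance != radius -> no

Answer: no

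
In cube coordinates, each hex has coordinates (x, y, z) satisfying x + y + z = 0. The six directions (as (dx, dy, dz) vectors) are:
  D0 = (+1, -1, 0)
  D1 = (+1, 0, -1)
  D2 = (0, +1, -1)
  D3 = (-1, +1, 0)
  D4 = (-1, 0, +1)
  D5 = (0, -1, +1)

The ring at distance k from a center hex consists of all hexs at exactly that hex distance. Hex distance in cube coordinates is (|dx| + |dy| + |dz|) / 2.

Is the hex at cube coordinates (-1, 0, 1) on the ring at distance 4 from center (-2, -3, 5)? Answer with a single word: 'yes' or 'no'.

Answer: yes

Derivation:
|px - cx| = |-1 - (-2)| = 1
|py - cy| = |0 - (-3)| = 3
|pz - cz| = |1 - 5| = 4
distance = (1+3+4)/2 = 8/2 = 4
radius = 4; distance == radius -> yes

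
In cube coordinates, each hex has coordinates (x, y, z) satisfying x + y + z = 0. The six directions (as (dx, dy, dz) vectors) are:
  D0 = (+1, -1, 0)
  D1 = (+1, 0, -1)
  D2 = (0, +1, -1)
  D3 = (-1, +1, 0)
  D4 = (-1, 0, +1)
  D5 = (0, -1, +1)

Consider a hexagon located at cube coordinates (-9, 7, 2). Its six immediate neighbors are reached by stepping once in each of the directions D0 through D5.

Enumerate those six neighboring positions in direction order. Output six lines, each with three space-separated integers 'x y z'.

Center: (-9, 7, 2). Add each direction:
  D0: (-9, 7, 2) + (1, -1, 0) = (-8, 6, 2)
  D1: (-9, 7, 2) + (1, 0, -1) = (-8, 7, 1)
  D2: (-9, 7, 2) + (0, 1, -1) = (-9, 8, 1)
  D3: (-9, 7, 2) + (-1, 1, 0) = (-10, 8, 2)
  D4: (-9, 7, 2) + (-1, 0, 1) = (-10, 7, 3)
  D5: (-9, 7, 2) + (0, -1, 1) = (-9, 6, 3)

Answer: -8 6 2
-8 7 1
-9 8 1
-10 8 2
-10 7 3
-9 6 3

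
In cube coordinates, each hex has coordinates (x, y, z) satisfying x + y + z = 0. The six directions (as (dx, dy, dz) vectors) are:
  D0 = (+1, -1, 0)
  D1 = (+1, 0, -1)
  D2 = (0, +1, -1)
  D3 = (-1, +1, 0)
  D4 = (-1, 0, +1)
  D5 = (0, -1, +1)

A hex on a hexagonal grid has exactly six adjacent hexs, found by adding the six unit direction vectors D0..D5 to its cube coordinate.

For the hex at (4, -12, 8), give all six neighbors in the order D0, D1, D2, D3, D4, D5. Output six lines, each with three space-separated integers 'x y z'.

Center: (4, -12, 8). Add each direction:
  D0: (4, -12, 8) + (1, -1, 0) = (5, -13, 8)
  D1: (4, -12, 8) + (1, 0, -1) = (5, -12, 7)
  D2: (4, -12, 8) + (0, 1, -1) = (4, -11, 7)
  D3: (4, -12, 8) + (-1, 1, 0) = (3, -11, 8)
  D4: (4, -12, 8) + (-1, 0, 1) = (3, -12, 9)
  D5: (4, -12, 8) + (0, -1, 1) = (4, -13, 9)

Answer: 5 -13 8
5 -12 7
4 -11 7
3 -11 8
3 -12 9
4 -13 9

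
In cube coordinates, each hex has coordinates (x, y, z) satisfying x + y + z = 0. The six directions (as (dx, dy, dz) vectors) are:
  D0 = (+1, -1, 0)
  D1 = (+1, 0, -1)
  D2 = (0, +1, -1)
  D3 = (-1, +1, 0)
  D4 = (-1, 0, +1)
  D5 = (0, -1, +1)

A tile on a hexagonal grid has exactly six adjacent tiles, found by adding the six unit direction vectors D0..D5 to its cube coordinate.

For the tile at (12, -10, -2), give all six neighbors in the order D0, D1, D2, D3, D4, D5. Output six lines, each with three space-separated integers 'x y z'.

Center: (12, -10, -2). Add each direction:
  D0: (12, -10, -2) + (1, -1, 0) = (13, -11, -2)
  D1: (12, -10, -2) + (1, 0, -1) = (13, -10, -3)
  D2: (12, -10, -2) + (0, 1, -1) = (12, -9, -3)
  D3: (12, -10, -2) + (-1, 1, 0) = (11, -9, -2)
  D4: (12, -10, -2) + (-1, 0, 1) = (11, -10, -1)
  D5: (12, -10, -2) + (0, -1, 1) = (12, -11, -1)

Answer: 13 -11 -2
13 -10 -3
12 -9 -3
11 -9 -2
11 -10 -1
12 -11 -1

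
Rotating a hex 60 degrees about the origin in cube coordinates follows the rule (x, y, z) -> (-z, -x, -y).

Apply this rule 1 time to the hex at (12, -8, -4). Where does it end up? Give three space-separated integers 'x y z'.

Start: (12, -8, -4)
Step 1: (12, -8, -4) -> (-(-4), -(12), -(-8)) = (4, -12, 8)

Answer: 4 -12 8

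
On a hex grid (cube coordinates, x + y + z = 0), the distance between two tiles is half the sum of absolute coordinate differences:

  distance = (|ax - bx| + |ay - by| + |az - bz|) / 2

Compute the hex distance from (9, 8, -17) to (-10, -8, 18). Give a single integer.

Answer: 35

Derivation:
|ax - bx| = |9 - (-10)| = 19
|ay - by| = |8 - (-8)| = 16
|az - bz| = |-17 - 18| = 35
distance = (19 + 16 + 35) / 2 = 70 / 2 = 35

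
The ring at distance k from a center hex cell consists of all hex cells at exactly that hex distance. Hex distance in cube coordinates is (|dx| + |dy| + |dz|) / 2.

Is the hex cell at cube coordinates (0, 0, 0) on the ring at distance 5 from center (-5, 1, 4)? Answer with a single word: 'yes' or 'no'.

Answer: yes

Derivation:
|px - cx| = |0 - (-5)| = 5
|py - cy| = |0 - 1| = 1
|pz - cz| = |0 - 4| = 4
distance = (5+1+4)/2 = 10/2 = 5
radius = 5; distance == radius -> yes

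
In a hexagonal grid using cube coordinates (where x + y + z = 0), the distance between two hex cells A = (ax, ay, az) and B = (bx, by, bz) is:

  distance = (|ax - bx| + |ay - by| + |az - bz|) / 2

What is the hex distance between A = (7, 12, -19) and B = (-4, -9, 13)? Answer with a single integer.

|ax - bx| = |7 - (-4)| = 11
|ay - by| = |12 - (-9)| = 21
|az - bz| = |-19 - 13| = 32
distance = (11 + 21 + 32) / 2 = 64 / 2 = 32

Answer: 32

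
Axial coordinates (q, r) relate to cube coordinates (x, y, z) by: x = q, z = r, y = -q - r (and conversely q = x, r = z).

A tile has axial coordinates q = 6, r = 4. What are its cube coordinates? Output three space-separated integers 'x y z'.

Answer: 6 -10 4

Derivation:
x = q = 6
z = r = 4
y = -x - z = -(6) - (4) = -10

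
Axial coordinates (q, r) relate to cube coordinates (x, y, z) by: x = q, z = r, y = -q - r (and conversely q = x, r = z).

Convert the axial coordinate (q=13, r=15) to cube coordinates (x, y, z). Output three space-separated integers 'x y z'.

Answer: 13 -28 15

Derivation:
x = q = 13
z = r = 15
y = -x - z = -(13) - (15) = -28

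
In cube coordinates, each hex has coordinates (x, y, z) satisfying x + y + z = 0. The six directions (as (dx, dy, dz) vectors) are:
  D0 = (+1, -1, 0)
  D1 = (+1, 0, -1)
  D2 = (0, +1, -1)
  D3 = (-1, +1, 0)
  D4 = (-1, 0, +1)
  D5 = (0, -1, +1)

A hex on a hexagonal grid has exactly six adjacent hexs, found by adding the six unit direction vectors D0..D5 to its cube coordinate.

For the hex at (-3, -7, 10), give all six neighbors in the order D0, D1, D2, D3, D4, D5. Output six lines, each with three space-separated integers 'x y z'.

Answer: -2 -8 10
-2 -7 9
-3 -6 9
-4 -6 10
-4 -7 11
-3 -8 11

Derivation:
Center: (-3, -7, 10). Add each direction:
  D0: (-3, -7, 10) + (1, -1, 0) = (-2, -8, 10)
  D1: (-3, -7, 10) + (1, 0, -1) = (-2, -7, 9)
  D2: (-3, -7, 10) + (0, 1, -1) = (-3, -6, 9)
  D3: (-3, -7, 10) + (-1, 1, 0) = (-4, -6, 10)
  D4: (-3, -7, 10) + (-1, 0, 1) = (-4, -7, 11)
  D5: (-3, -7, 10) + (0, -1, 1) = (-3, -8, 11)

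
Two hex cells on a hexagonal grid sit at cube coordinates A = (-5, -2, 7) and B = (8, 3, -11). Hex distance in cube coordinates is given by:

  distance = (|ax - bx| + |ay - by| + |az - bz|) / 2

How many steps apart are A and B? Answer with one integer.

|ax - bx| = |-5 - 8| = 13
|ay - by| = |-2 - 3| = 5
|az - bz| = |7 - (-11)| = 18
distance = (13 + 5 + 18) / 2 = 36 / 2 = 18

Answer: 18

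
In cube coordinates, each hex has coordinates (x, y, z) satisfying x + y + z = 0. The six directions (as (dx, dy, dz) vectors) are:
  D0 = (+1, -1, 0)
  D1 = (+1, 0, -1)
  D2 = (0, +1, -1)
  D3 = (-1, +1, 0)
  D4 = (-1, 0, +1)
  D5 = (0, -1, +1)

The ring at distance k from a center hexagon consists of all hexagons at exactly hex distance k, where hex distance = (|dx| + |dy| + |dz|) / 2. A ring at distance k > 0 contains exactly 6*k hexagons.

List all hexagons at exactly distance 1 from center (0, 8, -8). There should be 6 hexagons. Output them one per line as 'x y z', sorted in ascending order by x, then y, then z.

Answer: -1 8 -7
-1 9 -8
0 7 -7
0 9 -9
1 7 -8
1 8 -9

Derivation:
Walk ring at distance 1 from (0, 8, -8):
Start at center + D4*1 = (-1, 8, -7)
  hex 0: (-1, 8, -7)
  hex 1: (0, 7, -7)
  hex 2: (1, 7, -8)
  hex 3: (1, 8, -9)
  hex 4: (0, 9, -9)
  hex 5: (-1, 9, -8)
Sorted: 6 hexes.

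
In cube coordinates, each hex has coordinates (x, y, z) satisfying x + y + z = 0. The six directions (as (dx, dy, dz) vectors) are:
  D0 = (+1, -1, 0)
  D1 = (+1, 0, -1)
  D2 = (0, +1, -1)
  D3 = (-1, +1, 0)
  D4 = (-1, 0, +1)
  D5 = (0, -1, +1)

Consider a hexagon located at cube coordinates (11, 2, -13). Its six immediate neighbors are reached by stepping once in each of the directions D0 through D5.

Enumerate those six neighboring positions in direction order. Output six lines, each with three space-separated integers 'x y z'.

Center: (11, 2, -13). Add each direction:
  D0: (11, 2, -13) + (1, -1, 0) = (12, 1, -13)
  D1: (11, 2, -13) + (1, 0, -1) = (12, 2, -14)
  D2: (11, 2, -13) + (0, 1, -1) = (11, 3, -14)
  D3: (11, 2, -13) + (-1, 1, 0) = (10, 3, -13)
  D4: (11, 2, -13) + (-1, 0, 1) = (10, 2, -12)
  D5: (11, 2, -13) + (0, -1, 1) = (11, 1, -12)

Answer: 12 1 -13
12 2 -14
11 3 -14
10 3 -13
10 2 -12
11 1 -12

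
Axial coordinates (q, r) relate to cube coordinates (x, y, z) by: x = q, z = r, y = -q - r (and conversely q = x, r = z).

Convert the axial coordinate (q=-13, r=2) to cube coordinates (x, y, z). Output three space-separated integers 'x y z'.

Answer: -13 11 2

Derivation:
x = q = -13
z = r = 2
y = -x - z = -(-13) - (2) = 11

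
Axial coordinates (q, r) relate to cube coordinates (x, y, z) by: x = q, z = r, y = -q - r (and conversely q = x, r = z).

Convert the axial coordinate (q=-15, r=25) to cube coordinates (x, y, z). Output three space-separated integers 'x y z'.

x = q = -15
z = r = 25
y = -x - z = -(-15) - (25) = -10

Answer: -15 -10 25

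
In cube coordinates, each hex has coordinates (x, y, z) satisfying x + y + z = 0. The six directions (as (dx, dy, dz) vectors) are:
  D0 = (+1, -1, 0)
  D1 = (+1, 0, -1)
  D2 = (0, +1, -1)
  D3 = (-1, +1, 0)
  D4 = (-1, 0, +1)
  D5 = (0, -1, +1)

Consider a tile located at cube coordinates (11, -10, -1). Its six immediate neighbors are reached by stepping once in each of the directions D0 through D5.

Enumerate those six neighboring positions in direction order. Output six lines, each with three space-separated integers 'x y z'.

Center: (11, -10, -1). Add each direction:
  D0: (11, -10, -1) + (1, -1, 0) = (12, -11, -1)
  D1: (11, -10, -1) + (1, 0, -1) = (12, -10, -2)
  D2: (11, -10, -1) + (0, 1, -1) = (11, -9, -2)
  D3: (11, -10, -1) + (-1, 1, 0) = (10, -9, -1)
  D4: (11, -10, -1) + (-1, 0, 1) = (10, -10, 0)
  D5: (11, -10, -1) + (0, -1, 1) = (11, -11, 0)

Answer: 12 -11 -1
12 -10 -2
11 -9 -2
10 -9 -1
10 -10 0
11 -11 0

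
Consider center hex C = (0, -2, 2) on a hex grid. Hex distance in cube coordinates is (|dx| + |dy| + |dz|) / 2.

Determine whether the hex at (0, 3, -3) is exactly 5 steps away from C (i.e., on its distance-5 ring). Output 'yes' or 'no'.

Answer: yes

Derivation:
|px - cx| = |0 - 0| = 0
|py - cy| = |3 - (-2)| = 5
|pz - cz| = |-3 - 2| = 5
distance = (0+5+5)/2 = 10/2 = 5
radius = 5; distance == radius -> yes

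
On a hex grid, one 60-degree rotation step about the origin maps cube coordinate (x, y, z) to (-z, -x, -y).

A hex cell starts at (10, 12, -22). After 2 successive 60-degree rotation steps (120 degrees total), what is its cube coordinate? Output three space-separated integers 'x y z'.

Start: (10, 12, -22)
Step 1: (10, 12, -22) -> (-(-22), -(10), -(12)) = (22, -10, -12)
Step 2: (22, -10, -12) -> (-(-12), -(22), -(-10)) = (12, -22, 10)

Answer: 12 -22 10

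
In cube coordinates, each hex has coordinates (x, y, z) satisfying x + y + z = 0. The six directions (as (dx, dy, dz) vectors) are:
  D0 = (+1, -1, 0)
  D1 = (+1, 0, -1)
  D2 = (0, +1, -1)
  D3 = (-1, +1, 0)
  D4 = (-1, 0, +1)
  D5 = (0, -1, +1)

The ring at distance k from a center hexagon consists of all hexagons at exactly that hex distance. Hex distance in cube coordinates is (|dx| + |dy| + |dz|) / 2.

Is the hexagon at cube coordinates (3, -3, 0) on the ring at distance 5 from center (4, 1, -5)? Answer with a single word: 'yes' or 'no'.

|px - cx| = |3 - 4| = 1
|py - cy| = |-3 - 1| = 4
|pz - cz| = |0 - (-5)| = 5
distance = (1+4+5)/2 = 10/2 = 5
radius = 5; distance == radius -> yes

Answer: yes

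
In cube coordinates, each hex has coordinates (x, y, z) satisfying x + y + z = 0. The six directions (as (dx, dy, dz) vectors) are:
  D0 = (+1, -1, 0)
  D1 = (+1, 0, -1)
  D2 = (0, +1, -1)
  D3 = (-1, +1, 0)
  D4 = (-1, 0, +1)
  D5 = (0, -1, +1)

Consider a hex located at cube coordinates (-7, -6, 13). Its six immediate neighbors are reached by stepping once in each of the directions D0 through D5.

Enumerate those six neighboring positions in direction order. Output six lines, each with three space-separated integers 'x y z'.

Answer: -6 -7 13
-6 -6 12
-7 -5 12
-8 -5 13
-8 -6 14
-7 -7 14

Derivation:
Center: (-7, -6, 13). Add each direction:
  D0: (-7, -6, 13) + (1, -1, 0) = (-6, -7, 13)
  D1: (-7, -6, 13) + (1, 0, -1) = (-6, -6, 12)
  D2: (-7, -6, 13) + (0, 1, -1) = (-7, -5, 12)
  D3: (-7, -6, 13) + (-1, 1, 0) = (-8, -5, 13)
  D4: (-7, -6, 13) + (-1, 0, 1) = (-8, -6, 14)
  D5: (-7, -6, 13) + (0, -1, 1) = (-7, -7, 14)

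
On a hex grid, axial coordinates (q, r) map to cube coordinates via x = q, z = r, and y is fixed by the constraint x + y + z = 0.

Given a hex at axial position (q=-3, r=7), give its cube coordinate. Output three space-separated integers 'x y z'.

x = q = -3
z = r = 7
y = -x - z = -(-3) - (7) = -4

Answer: -3 -4 7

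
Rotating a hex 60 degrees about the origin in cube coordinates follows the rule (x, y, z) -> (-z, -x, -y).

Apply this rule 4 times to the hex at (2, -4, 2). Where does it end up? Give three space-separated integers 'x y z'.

Start: (2, -4, 2)
Step 1: (2, -4, 2) -> (-(2), -(2), -(-4)) = (-2, -2, 4)
Step 2: (-2, -2, 4) -> (-(4), -(-2), -(-2)) = (-4, 2, 2)
Step 3: (-4, 2, 2) -> (-(2), -(-4), -(2)) = (-2, 4, -2)
Step 4: (-2, 4, -2) -> (-(-2), -(-2), -(4)) = (2, 2, -4)

Answer: 2 2 -4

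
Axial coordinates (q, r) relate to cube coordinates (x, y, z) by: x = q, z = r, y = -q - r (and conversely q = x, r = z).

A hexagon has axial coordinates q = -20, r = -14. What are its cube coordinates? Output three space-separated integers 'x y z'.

Answer: -20 34 -14

Derivation:
x = q = -20
z = r = -14
y = -x - z = -(-20) - (-14) = 34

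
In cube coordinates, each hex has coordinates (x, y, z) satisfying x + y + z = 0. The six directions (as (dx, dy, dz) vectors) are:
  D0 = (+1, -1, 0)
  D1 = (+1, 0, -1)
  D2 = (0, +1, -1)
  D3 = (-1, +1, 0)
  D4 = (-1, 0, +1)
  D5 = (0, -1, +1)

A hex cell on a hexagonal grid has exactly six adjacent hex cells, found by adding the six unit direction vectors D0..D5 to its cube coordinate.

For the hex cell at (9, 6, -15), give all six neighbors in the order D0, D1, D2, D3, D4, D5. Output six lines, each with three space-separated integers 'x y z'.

Center: (9, 6, -15). Add each direction:
  D0: (9, 6, -15) + (1, -1, 0) = (10, 5, -15)
  D1: (9, 6, -15) + (1, 0, -1) = (10, 6, -16)
  D2: (9, 6, -15) + (0, 1, -1) = (9, 7, -16)
  D3: (9, 6, -15) + (-1, 1, 0) = (8, 7, -15)
  D4: (9, 6, -15) + (-1, 0, 1) = (8, 6, -14)
  D5: (9, 6, -15) + (0, -1, 1) = (9, 5, -14)

Answer: 10 5 -15
10 6 -16
9 7 -16
8 7 -15
8 6 -14
9 5 -14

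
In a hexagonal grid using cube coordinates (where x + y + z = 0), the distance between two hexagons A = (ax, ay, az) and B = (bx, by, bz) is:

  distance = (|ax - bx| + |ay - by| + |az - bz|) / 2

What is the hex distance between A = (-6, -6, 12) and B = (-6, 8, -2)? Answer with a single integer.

Answer: 14

Derivation:
|ax - bx| = |-6 - (-6)| = 0
|ay - by| = |-6 - 8| = 14
|az - bz| = |12 - (-2)| = 14
distance = (0 + 14 + 14) / 2 = 28 / 2 = 14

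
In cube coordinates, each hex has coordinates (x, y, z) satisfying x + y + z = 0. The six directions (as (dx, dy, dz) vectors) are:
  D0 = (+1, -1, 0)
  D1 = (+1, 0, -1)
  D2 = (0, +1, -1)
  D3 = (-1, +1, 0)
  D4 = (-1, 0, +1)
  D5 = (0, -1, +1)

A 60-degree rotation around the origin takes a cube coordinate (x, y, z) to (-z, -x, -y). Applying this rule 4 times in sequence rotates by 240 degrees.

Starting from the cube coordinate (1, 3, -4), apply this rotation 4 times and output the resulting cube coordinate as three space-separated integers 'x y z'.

Answer: -4 1 3

Derivation:
Start: (1, 3, -4)
Step 1: (1, 3, -4) -> (-(-4), -(1), -(3)) = (4, -1, -3)
Step 2: (4, -1, -3) -> (-(-3), -(4), -(-1)) = (3, -4, 1)
Step 3: (3, -4, 1) -> (-(1), -(3), -(-4)) = (-1, -3, 4)
Step 4: (-1, -3, 4) -> (-(4), -(-1), -(-3)) = (-4, 1, 3)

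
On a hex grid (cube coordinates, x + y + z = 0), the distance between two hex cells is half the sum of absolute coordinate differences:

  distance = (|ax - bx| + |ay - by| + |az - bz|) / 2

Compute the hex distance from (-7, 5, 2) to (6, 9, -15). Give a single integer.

|ax - bx| = |-7 - 6| = 13
|ay - by| = |5 - 9| = 4
|az - bz| = |2 - (-15)| = 17
distance = (13 + 4 + 17) / 2 = 34 / 2 = 17

Answer: 17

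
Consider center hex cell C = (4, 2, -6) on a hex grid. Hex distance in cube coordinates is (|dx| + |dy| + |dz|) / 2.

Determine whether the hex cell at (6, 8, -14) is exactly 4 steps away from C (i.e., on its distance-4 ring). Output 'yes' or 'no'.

Answer: no

Derivation:
|px - cx| = |6 - 4| = 2
|py - cy| = |8 - 2| = 6
|pz - cz| = |-14 - (-6)| = 8
distance = (2+6+8)/2 = 16/2 = 8
radius = 4; distance != radius -> no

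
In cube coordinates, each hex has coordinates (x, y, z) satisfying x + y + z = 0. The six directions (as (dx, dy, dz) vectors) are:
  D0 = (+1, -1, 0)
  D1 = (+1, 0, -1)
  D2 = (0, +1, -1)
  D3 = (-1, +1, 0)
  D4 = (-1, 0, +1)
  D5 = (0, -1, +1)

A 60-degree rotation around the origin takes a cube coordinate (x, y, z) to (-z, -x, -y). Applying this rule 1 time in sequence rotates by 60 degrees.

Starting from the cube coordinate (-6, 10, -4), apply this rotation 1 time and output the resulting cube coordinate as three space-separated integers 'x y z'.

Start: (-6, 10, -4)
Step 1: (-6, 10, -4) -> (-(-4), -(-6), -(10)) = (4, 6, -10)

Answer: 4 6 -10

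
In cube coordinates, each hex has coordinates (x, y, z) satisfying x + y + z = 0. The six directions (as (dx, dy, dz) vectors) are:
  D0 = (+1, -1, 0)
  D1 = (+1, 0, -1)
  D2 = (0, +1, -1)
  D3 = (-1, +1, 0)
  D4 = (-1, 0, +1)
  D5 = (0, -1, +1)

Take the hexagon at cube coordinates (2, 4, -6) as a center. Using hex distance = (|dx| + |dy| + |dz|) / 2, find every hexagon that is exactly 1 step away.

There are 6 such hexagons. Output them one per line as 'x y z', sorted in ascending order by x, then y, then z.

Walk ring at distance 1 from (2, 4, -6):
Start at center + D4*1 = (1, 4, -5)
  hex 0: (1, 4, -5)
  hex 1: (2, 3, -5)
  hex 2: (3, 3, -6)
  hex 3: (3, 4, -7)
  hex 4: (2, 5, -7)
  hex 5: (1, 5, -6)
Sorted: 6 hexes.

Answer: 1 4 -5
1 5 -6
2 3 -5
2 5 -7
3 3 -6
3 4 -7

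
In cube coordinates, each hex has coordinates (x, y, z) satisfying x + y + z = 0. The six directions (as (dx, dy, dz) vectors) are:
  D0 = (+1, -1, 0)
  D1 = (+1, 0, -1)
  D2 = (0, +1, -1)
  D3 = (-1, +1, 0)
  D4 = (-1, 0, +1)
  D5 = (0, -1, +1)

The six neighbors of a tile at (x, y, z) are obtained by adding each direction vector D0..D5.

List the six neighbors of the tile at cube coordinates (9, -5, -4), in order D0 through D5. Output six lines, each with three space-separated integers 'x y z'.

Center: (9, -5, -4). Add each direction:
  D0: (9, -5, -4) + (1, -1, 0) = (10, -6, -4)
  D1: (9, -5, -4) + (1, 0, -1) = (10, -5, -5)
  D2: (9, -5, -4) + (0, 1, -1) = (9, -4, -5)
  D3: (9, -5, -4) + (-1, 1, 0) = (8, -4, -4)
  D4: (9, -5, -4) + (-1, 0, 1) = (8, -5, -3)
  D5: (9, -5, -4) + (0, -1, 1) = (9, -6, -3)

Answer: 10 -6 -4
10 -5 -5
9 -4 -5
8 -4 -4
8 -5 -3
9 -6 -3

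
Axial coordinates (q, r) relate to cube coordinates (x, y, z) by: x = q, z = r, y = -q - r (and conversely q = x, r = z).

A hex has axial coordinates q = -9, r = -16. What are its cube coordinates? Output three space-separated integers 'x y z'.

Answer: -9 25 -16

Derivation:
x = q = -9
z = r = -16
y = -x - z = -(-9) - (-16) = 25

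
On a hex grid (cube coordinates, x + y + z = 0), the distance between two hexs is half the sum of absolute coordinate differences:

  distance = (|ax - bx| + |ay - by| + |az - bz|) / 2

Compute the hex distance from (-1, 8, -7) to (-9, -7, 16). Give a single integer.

Answer: 23

Derivation:
|ax - bx| = |-1 - (-9)| = 8
|ay - by| = |8 - (-7)| = 15
|az - bz| = |-7 - 16| = 23
distance = (8 + 15 + 23) / 2 = 46 / 2 = 23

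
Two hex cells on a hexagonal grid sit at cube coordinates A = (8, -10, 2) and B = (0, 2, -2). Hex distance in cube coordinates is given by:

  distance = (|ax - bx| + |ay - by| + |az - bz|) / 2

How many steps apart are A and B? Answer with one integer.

|ax - bx| = |8 - 0| = 8
|ay - by| = |-10 - 2| = 12
|az - bz| = |2 - (-2)| = 4
distance = (8 + 12 + 4) / 2 = 24 / 2 = 12

Answer: 12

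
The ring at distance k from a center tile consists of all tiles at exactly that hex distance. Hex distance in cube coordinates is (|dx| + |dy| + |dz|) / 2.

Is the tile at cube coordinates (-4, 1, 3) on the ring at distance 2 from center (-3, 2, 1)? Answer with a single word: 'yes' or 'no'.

|px - cx| = |-4 - (-3)| = 1
|py - cy| = |1 - 2| = 1
|pz - cz| = |3 - 1| = 2
distance = (1+1+2)/2 = 4/2 = 2
radius = 2; distance == radius -> yes

Answer: yes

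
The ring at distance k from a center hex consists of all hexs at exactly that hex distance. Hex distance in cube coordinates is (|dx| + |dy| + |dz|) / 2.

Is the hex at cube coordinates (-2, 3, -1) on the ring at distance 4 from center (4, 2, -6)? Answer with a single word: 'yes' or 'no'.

Answer: no

Derivation:
|px - cx| = |-2 - 4| = 6
|py - cy| = |3 - 2| = 1
|pz - cz| = |-1 - (-6)| = 5
distance = (6+1+5)/2 = 12/2 = 6
radius = 4; distance != radius -> no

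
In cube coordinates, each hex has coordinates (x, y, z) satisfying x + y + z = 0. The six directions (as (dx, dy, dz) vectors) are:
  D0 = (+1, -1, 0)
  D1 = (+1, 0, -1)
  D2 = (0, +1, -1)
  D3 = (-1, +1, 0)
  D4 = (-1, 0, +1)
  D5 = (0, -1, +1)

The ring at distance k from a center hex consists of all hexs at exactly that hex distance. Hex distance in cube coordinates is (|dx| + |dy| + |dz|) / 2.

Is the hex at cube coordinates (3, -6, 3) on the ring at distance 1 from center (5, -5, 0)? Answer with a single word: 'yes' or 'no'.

|px - cx| = |3 - 5| = 2
|py - cy| = |-6 - (-5)| = 1
|pz - cz| = |3 - 0| = 3
distance = (2+1+3)/2 = 6/2 = 3
radius = 1; distance != radius -> no

Answer: no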